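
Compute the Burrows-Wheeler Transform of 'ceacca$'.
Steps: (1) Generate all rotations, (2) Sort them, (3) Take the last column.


Rotations (sorted):
  0: $ceacca -> last char: a
  1: a$ceacc -> last char: c
  2: acca$ce -> last char: e
  3: ca$ceac -> last char: c
  4: cca$cea -> last char: a
  5: ceacca$ -> last char: $
  6: eacca$c -> last char: c


BWT = aceca$c


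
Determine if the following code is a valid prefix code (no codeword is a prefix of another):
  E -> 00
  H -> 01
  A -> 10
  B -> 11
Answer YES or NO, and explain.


Checking each pair (does one codeword prefix another?):
  E='00' vs H='01': no prefix
  E='00' vs A='10': no prefix
  E='00' vs B='11': no prefix
  H='01' vs E='00': no prefix
  H='01' vs A='10': no prefix
  H='01' vs B='11': no prefix
  A='10' vs E='00': no prefix
  A='10' vs H='01': no prefix
  A='10' vs B='11': no prefix
  B='11' vs E='00': no prefix
  B='11' vs H='01': no prefix
  B='11' vs A='10': no prefix
No violation found over all pairs.

YES -- this is a valid prefix code. No codeword is a prefix of any other codeword.


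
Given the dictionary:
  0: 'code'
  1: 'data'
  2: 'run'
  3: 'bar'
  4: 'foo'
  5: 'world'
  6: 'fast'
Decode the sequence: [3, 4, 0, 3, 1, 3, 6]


Look up each index in the dictionary:
  3 -> 'bar'
  4 -> 'foo'
  0 -> 'code'
  3 -> 'bar'
  1 -> 'data'
  3 -> 'bar'
  6 -> 'fast'

Decoded: "bar foo code bar data bar fast"


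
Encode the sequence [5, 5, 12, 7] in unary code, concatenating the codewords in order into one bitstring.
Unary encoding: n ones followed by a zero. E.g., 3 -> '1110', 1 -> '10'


Encode each number as n ones followed by a terminating 0:
  5 -> 111110 (6 bits)
  5 -> 111110 (6 bits)
  12 -> 1111111111110 (13 bits)
  7 -> 11111110 (8 bits)
Total length = 6 + 6 + 13 + 8 = 33 bits.

Unary([5, 5, 12, 7]) = 111110111110111111111111011111110 (33 bits)


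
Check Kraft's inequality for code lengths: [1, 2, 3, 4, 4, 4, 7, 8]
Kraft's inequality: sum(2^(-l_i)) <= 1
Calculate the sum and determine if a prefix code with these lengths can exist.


Sum = 2^(-1) + 2^(-2) + 2^(-3) + 2^(-4) + 2^(-4) + 2^(-4) + 2^(-7) + 2^(-8)
    = 0.5 + 0.25 + 0.125 + 0.0625 + 0.0625 + 0.0625 + 0.0078125 + 0.00390625
    = 275/256 = 1.07421875
Since 1.07421875 > 1, Kraft's inequality is NOT satisfied.
A prefix code with these lengths CANNOT exist.

Kraft sum = 1.07421875. Not satisfied.


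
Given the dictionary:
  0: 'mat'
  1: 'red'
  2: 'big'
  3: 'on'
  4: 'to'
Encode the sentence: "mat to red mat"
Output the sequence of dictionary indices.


Look up each word in the dictionary:
  'mat' -> 0
  'to' -> 4
  'red' -> 1
  'mat' -> 0

Encoded: [0, 4, 1, 0]


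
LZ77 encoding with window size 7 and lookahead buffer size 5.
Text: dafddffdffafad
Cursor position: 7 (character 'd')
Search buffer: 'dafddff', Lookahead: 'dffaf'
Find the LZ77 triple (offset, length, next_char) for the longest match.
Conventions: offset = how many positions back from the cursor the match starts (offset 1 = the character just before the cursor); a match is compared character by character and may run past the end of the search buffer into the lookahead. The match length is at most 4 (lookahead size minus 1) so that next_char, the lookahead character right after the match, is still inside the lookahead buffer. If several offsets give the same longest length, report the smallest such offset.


Try each offset into the search buffer:
  offset=1 (pos 6, char 'f'): match length 0
  offset=2 (pos 5, char 'f'): match length 0
  offset=3 (pos 4, char 'd'): match length 3
  offset=4 (pos 3, char 'd'): match length 1
  offset=5 (pos 2, char 'f'): match length 0
  offset=6 (pos 1, char 'a'): match length 0
  offset=7 (pos 0, char 'd'): match length 1
Longest match has length 3 at offset 3.
next_char = character at position 7 + 3 = 10 -> 'a'

Best match: offset=3, length=3 (matching 'dff' starting at position 4)
LZ77 triple: (3, 3, 'a')


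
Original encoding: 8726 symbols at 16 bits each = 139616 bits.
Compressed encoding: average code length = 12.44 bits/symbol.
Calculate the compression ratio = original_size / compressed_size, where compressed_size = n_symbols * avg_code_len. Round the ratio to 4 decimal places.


original_size = n_symbols * orig_bits = 8726 * 16 = 139616 bits
compressed_size = n_symbols * avg_code_len = 8726 * 12.44 = 108551.44 bits
ratio = original_size / compressed_size = 139616 / 108551.44 = 1.2862

Compression ratio = 1.2862


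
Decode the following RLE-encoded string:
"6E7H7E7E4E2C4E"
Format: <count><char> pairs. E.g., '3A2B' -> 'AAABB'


Expanding each <count><char> pair:
  6E -> 'EEEEEE'
  7H -> 'HHHHHHH'
  7E -> 'EEEEEEE'
  7E -> 'EEEEEEE'
  4E -> 'EEEE'
  2C -> 'CC'
  4E -> 'EEEE'

Decoded = EEEEEEHHHHHHHEEEEEEEEEEEEEEEEEECCEEEE


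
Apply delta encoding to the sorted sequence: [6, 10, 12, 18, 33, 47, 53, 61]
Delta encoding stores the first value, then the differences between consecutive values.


First value: 6
Deltas:
  10 - 6 = 4
  12 - 10 = 2
  18 - 12 = 6
  33 - 18 = 15
  47 - 33 = 14
  53 - 47 = 6
  61 - 53 = 8


Delta encoded: [6, 4, 2, 6, 15, 14, 6, 8]


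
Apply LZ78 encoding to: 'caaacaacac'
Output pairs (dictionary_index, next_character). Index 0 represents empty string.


LZ78 encoding steps:
Dictionary: {0: ''}
Step 1: w='' (idx 0), next='c' -> output (0, 'c'), add 'c' as idx 1
Step 2: w='' (idx 0), next='a' -> output (0, 'a'), add 'a' as idx 2
Step 3: w='a' (idx 2), next='a' -> output (2, 'a'), add 'aa' as idx 3
Step 4: w='c' (idx 1), next='a' -> output (1, 'a'), add 'ca' as idx 4
Step 5: w='a' (idx 2), next='c' -> output (2, 'c'), add 'ac' as idx 5
Step 6: w='ac' (idx 5), end of input -> output (5, '')


Encoded: [(0, 'c'), (0, 'a'), (2, 'a'), (1, 'a'), (2, 'c'), (5, '')]


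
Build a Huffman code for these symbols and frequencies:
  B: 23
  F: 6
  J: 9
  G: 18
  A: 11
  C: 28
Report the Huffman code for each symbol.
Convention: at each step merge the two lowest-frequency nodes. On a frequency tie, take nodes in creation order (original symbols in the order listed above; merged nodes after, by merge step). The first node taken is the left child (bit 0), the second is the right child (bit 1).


Huffman tree construction:
Step 1: Merge F(6) + J(9) = 15
Step 2: Merge A(11) + (F+J)(15) = 26
Step 3: Merge G(18) + B(23) = 41
Step 4: Merge (A+(F+J))(26) + C(28) = 54
Step 5: Merge (G+B)(41) + ((A+(F+J))+C)(54) = 95
Read each symbol's code off the tree from the root (left child = 0, right child = 1).

Codes:
  B: 01 (length 2)
  F: 1010 (length 4)
  J: 1011 (length 4)
  G: 00 (length 2)
  A: 100 (length 3)
  C: 11 (length 2)
Average code length: 231/95 = 2.4316 bits/symbol


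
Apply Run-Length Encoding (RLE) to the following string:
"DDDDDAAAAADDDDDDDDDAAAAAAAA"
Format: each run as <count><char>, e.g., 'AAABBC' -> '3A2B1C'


Scanning runs left to right:
  i=0: run of 'D' x 5 -> '5D'
  i=5: run of 'A' x 5 -> '5A'
  i=10: run of 'D' x 9 -> '9D'
  i=19: run of 'A' x 8 -> '8A'

RLE = 5D5A9D8A


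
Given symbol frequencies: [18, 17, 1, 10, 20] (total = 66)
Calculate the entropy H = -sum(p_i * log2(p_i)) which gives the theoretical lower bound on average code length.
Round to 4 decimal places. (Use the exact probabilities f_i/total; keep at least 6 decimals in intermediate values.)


Per-symbol terms -p_i * log2(p_i) with p_i = f_i/66:
  p = 18/66 = 0.272727: log2(p) = -1.874469, -p*log2(p) = 0.511219
  p = 17/66 = 0.257576: log2(p) = -1.956931, -p*log2(p) = 0.504058
  p = 1/66 = 0.015152: log2(p) = -6.044394, -p*log2(p) = 0.091582
  p = 10/66 = 0.151515: log2(p) = -2.722466, -p*log2(p) = 0.412495
  p = 20/66 = 0.303030: log2(p) = -1.722466, -p*log2(p) = 0.521959
H = 0.511219 + 0.504058 + 0.091582 + 0.412495 + 0.521959 = 2.041313

H = 2.0413 bits/symbol


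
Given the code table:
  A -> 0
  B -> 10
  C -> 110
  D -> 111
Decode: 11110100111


Decoding:
111 -> D
10 -> B
10 -> B
0 -> A
111 -> D


Result: DBBAD


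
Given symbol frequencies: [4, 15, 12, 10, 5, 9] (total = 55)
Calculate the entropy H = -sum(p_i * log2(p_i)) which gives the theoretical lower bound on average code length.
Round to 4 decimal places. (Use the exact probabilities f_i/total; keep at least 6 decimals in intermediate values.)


Per-symbol terms -p_i * log2(p_i) with p_i = f_i/55:
  p = 4/55 = 0.072727: log2(p) = -3.781360, -p*log2(p) = 0.275008
  p = 15/55 = 0.272727: log2(p) = -1.874469, -p*log2(p) = 0.511219
  p = 12/55 = 0.218182: log2(p) = -2.196397, -p*log2(p) = 0.479214
  p = 10/55 = 0.181818: log2(p) = -2.459432, -p*log2(p) = 0.447169
  p = 5/55 = 0.090909: log2(p) = -3.459432, -p*log2(p) = 0.314494
  p = 9/55 = 0.163636: log2(p) = -2.611435, -p*log2(p) = 0.427326
H = 0.275008 + 0.511219 + 0.479214 + 0.447169 + 0.314494 + 0.427326 = 2.454430

H = 2.4544 bits/symbol


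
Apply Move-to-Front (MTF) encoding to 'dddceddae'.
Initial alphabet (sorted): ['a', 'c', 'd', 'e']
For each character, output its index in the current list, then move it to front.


MTF encoding:
'd': index 2 in ['a', 'c', 'd', 'e'] -> ['d', 'a', 'c', 'e']
'd': index 0 in ['d', 'a', 'c', 'e'] -> ['d', 'a', 'c', 'e']
'd': index 0 in ['d', 'a', 'c', 'e'] -> ['d', 'a', 'c', 'e']
'c': index 2 in ['d', 'a', 'c', 'e'] -> ['c', 'd', 'a', 'e']
'e': index 3 in ['c', 'd', 'a', 'e'] -> ['e', 'c', 'd', 'a']
'd': index 2 in ['e', 'c', 'd', 'a'] -> ['d', 'e', 'c', 'a']
'd': index 0 in ['d', 'e', 'c', 'a'] -> ['d', 'e', 'c', 'a']
'a': index 3 in ['d', 'e', 'c', 'a'] -> ['a', 'd', 'e', 'c']
'e': index 2 in ['a', 'd', 'e', 'c'] -> ['e', 'a', 'd', 'c']


Output: [2, 0, 0, 2, 3, 2, 0, 3, 2]


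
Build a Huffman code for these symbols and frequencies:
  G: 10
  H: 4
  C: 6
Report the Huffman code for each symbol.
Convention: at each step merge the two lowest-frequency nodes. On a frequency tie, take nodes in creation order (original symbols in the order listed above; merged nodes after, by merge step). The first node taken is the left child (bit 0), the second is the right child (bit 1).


Huffman tree construction:
Step 1: Merge H(4) + C(6) = 10
Step 2: Merge G(10) + (H+C)(10) = 20
Read each symbol's code off the tree from the root (left child = 0, right child = 1).

Codes:
  G: 0 (length 1)
  H: 10 (length 2)
  C: 11 (length 2)
Average code length: 30/20 = 1.5000 bits/symbol


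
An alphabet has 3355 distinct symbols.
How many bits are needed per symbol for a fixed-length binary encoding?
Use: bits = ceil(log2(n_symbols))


log2(3355) = 11.7121
Bracket: 2^11 = 2048 < 3355 <= 2^12 = 4096
So ceil(log2(3355)) = 12

bits = ceil(log2(3355)) = ceil(11.7121) = 12 bits


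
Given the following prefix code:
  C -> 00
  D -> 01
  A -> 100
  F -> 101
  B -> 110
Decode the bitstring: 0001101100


Decoding step by step:
Bits 00 -> C
Bits 01 -> D
Bits 101 -> F
Bits 100 -> A


Decoded message: CDFA


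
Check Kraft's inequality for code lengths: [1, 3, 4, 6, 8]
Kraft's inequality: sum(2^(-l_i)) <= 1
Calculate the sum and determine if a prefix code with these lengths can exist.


Sum = 2^(-1) + 2^(-3) + 2^(-4) + 2^(-6) + 2^(-8)
    = 0.5 + 0.125 + 0.0625 + 0.015625 + 0.00390625
    = 181/256 = 0.70703125
Since 0.70703125 <= 1, Kraft's inequality IS satisfied.
A prefix code with these lengths CAN exist.

Kraft sum = 0.70703125. Satisfied.


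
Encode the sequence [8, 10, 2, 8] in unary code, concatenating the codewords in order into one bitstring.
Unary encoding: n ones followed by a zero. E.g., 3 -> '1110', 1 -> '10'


Encode each number as n ones followed by a terminating 0:
  8 -> 111111110 (9 bits)
  10 -> 11111111110 (11 bits)
  2 -> 110 (3 bits)
  8 -> 111111110 (9 bits)
Total length = 9 + 11 + 3 + 9 = 32 bits.

Unary([8, 10, 2, 8]) = 11111111011111111110110111111110 (32 bits)


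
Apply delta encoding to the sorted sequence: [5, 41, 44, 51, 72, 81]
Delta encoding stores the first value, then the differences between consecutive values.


First value: 5
Deltas:
  41 - 5 = 36
  44 - 41 = 3
  51 - 44 = 7
  72 - 51 = 21
  81 - 72 = 9


Delta encoded: [5, 36, 3, 7, 21, 9]


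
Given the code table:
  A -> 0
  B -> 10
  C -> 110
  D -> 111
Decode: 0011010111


Decoding:
0 -> A
0 -> A
110 -> C
10 -> B
111 -> D


Result: AACBD


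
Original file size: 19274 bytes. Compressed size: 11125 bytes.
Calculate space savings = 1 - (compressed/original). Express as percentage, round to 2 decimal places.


ratio = compressed/original = 11125/19274 = 0.577202
savings = 1 - ratio = 1 - 0.577202 = 0.422798
as a percentage: 0.422798 * 100 = 42.28%

Space savings = 1 - 11125/19274 = 42.28%


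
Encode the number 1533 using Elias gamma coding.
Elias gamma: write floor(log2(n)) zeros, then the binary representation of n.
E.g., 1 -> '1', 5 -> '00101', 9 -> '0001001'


num_bits = floor(log2(1533)) + 1 = 11
leading_zeros = num_bits - 1 = 10
binary(1533) = 10111111101

Elias gamma(1533) = '0000000000' + '10111111101' = 000000000010111111101 (21 bits)


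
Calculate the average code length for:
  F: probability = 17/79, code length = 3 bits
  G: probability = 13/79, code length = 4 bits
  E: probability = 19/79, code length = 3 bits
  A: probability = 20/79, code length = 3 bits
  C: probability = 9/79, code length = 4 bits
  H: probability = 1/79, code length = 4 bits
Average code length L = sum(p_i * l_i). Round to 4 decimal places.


Weighted contributions p_i * l_i:
  F: (17/79) * 3 = 51/79
  G: (13/79) * 4 = 52/79
  E: (19/79) * 3 = 57/79
  A: (20/79) * 3 = 60/79
  C: (9/79) * 4 = 36/79
  H: (1/79) * 4 = 4/79
Sum = (51 + 52 + 57 + 60 + 36 + 4)/79 = 260/79

L = 260/79 = 3.2911 bits/symbol


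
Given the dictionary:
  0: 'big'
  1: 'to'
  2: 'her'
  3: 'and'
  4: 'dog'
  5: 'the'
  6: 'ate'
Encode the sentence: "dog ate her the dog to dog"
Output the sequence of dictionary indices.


Look up each word in the dictionary:
  'dog' -> 4
  'ate' -> 6
  'her' -> 2
  'the' -> 5
  'dog' -> 4
  'to' -> 1
  'dog' -> 4

Encoded: [4, 6, 2, 5, 4, 1, 4]


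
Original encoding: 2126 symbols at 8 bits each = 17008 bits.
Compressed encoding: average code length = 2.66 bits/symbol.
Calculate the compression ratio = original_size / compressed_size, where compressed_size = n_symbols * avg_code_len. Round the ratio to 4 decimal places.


original_size = n_symbols * orig_bits = 2126 * 8 = 17008 bits
compressed_size = n_symbols * avg_code_len = 2126 * 2.66 = 5655.16 bits
ratio = original_size / compressed_size = 17008 / 5655.16 = 3.0075

Compression ratio = 3.0075


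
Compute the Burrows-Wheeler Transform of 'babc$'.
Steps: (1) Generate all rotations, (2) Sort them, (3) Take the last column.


Rotations (sorted):
  0: $babc -> last char: c
  1: abc$b -> last char: b
  2: babc$ -> last char: $
  3: bc$ba -> last char: a
  4: c$bab -> last char: b


BWT = cb$ab


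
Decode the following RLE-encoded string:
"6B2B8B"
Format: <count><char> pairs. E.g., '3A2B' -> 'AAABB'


Expanding each <count><char> pair:
  6B -> 'BBBBBB'
  2B -> 'BB'
  8B -> 'BBBBBBBB'

Decoded = BBBBBBBBBBBBBBBB


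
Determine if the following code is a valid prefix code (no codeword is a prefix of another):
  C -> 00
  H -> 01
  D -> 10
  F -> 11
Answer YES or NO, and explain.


Checking each pair (does one codeword prefix another?):
  C='00' vs H='01': no prefix
  C='00' vs D='10': no prefix
  C='00' vs F='11': no prefix
  H='01' vs C='00': no prefix
  H='01' vs D='10': no prefix
  H='01' vs F='11': no prefix
  D='10' vs C='00': no prefix
  D='10' vs H='01': no prefix
  D='10' vs F='11': no prefix
  F='11' vs C='00': no prefix
  F='11' vs H='01': no prefix
  F='11' vs D='10': no prefix
No violation found over all pairs.

YES -- this is a valid prefix code. No codeword is a prefix of any other codeword.


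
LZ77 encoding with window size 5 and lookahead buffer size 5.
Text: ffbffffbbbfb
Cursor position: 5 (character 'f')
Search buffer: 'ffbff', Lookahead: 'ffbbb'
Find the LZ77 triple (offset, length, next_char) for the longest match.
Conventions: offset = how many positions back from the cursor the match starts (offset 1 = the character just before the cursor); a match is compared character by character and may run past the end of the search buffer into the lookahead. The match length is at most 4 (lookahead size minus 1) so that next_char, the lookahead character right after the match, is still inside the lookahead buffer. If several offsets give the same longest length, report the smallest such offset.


Try each offset into the search buffer:
  offset=1 (pos 4, char 'f'): match length 2
  offset=2 (pos 3, char 'f'): match length 2
  offset=3 (pos 2, char 'b'): match length 0
  offset=4 (pos 1, char 'f'): match length 1
  offset=5 (pos 0, char 'f'): match length 3
Longest match has length 3 at offset 5.
next_char = character at position 5 + 3 = 8 -> 'b'

Best match: offset=5, length=3 (matching 'ffb' starting at position 0)
LZ77 triple: (5, 3, 'b')


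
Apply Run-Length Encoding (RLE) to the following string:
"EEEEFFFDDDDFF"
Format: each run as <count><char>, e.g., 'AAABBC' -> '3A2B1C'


Scanning runs left to right:
  i=0: run of 'E' x 4 -> '4E'
  i=4: run of 'F' x 3 -> '3F'
  i=7: run of 'D' x 4 -> '4D'
  i=11: run of 'F' x 2 -> '2F'

RLE = 4E3F4D2F


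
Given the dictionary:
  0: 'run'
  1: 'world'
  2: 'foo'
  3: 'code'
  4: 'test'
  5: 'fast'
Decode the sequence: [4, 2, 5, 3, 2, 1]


Look up each index in the dictionary:
  4 -> 'test'
  2 -> 'foo'
  5 -> 'fast'
  3 -> 'code'
  2 -> 'foo'
  1 -> 'world'

Decoded: "test foo fast code foo world"


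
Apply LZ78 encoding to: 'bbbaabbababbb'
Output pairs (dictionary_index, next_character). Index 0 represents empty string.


LZ78 encoding steps:
Dictionary: {0: ''}
Step 1: w='' (idx 0), next='b' -> output (0, 'b'), add 'b' as idx 1
Step 2: w='b' (idx 1), next='b' -> output (1, 'b'), add 'bb' as idx 2
Step 3: w='' (idx 0), next='a' -> output (0, 'a'), add 'a' as idx 3
Step 4: w='a' (idx 3), next='b' -> output (3, 'b'), add 'ab' as idx 4
Step 5: w='b' (idx 1), next='a' -> output (1, 'a'), add 'ba' as idx 5
Step 6: w='ba' (idx 5), next='b' -> output (5, 'b'), add 'bab' as idx 6
Step 7: w='bb' (idx 2), end of input -> output (2, '')


Encoded: [(0, 'b'), (1, 'b'), (0, 'a'), (3, 'b'), (1, 'a'), (5, 'b'), (2, '')]


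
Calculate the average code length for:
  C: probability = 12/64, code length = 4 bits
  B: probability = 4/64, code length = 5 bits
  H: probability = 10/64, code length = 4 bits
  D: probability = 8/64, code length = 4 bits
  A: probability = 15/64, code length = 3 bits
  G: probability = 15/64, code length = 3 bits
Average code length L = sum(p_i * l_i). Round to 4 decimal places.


Weighted contributions p_i * l_i:
  C: (12/64) * 4 = 48/64
  B: (4/64) * 5 = 20/64
  H: (10/64) * 4 = 40/64
  D: (8/64) * 4 = 32/64
  A: (15/64) * 3 = 45/64
  G: (15/64) * 3 = 45/64
Sum = (48 + 20 + 40 + 32 + 45 + 45)/64 = 230/64

L = 230/64 = 3.5938 bits/symbol


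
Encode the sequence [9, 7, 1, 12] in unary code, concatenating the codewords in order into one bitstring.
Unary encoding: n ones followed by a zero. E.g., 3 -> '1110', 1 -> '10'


Encode each number as n ones followed by a terminating 0:
  9 -> 1111111110 (10 bits)
  7 -> 11111110 (8 bits)
  1 -> 10 (2 bits)
  12 -> 1111111111110 (13 bits)
Total length = 10 + 8 + 2 + 13 = 33 bits.

Unary([9, 7, 1, 12]) = 111111111011111110101111111111110 (33 bits)


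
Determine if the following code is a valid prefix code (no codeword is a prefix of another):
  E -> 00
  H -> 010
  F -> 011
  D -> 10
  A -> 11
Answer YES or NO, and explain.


Checking each pair (does one codeword prefix another?):
  E='00' vs H='010': no prefix
  E='00' vs F='011': no prefix
  E='00' vs D='10': no prefix
  E='00' vs A='11': no prefix
  H='010' vs E='00': no prefix
  H='010' vs F='011': no prefix
  H='010' vs D='10': no prefix
  H='010' vs A='11': no prefix
  F='011' vs E='00': no prefix
  F='011' vs H='010': no prefix
  F='011' vs D='10': no prefix
  F='011' vs A='11': no prefix
  D='10' vs E='00': no prefix
  D='10' vs H='010': no prefix
  D='10' vs F='011': no prefix
  D='10' vs A='11': no prefix
  A='11' vs E='00': no prefix
  A='11' vs H='010': no prefix
  A='11' vs F='011': no prefix
  A='11' vs D='10': no prefix
No violation found over all pairs.

YES -- this is a valid prefix code. No codeword is a prefix of any other codeword.


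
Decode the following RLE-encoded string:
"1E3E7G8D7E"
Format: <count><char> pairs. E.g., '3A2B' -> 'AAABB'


Expanding each <count><char> pair:
  1E -> 'E'
  3E -> 'EEE'
  7G -> 'GGGGGGG'
  8D -> 'DDDDDDDD'
  7E -> 'EEEEEEE'

Decoded = EEEEGGGGGGGDDDDDDDDEEEEEEE


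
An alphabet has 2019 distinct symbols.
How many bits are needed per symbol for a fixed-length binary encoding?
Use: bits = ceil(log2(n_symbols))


log2(2019) = 10.9794
Bracket: 2^10 = 1024 < 2019 <= 2^11 = 2048
So ceil(log2(2019)) = 11

bits = ceil(log2(2019)) = ceil(10.9794) = 11 bits


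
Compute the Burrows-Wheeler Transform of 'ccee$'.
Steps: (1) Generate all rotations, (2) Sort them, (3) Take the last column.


Rotations (sorted):
  0: $ccee -> last char: e
  1: ccee$ -> last char: $
  2: cee$c -> last char: c
  3: e$cce -> last char: e
  4: ee$cc -> last char: c


BWT = e$cec


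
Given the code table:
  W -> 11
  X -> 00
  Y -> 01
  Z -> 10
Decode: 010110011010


Decoding:
01 -> Y
01 -> Y
10 -> Z
01 -> Y
10 -> Z
10 -> Z


Result: YYZYZZ


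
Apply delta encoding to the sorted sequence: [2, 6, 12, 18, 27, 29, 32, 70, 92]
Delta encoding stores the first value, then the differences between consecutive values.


First value: 2
Deltas:
  6 - 2 = 4
  12 - 6 = 6
  18 - 12 = 6
  27 - 18 = 9
  29 - 27 = 2
  32 - 29 = 3
  70 - 32 = 38
  92 - 70 = 22


Delta encoded: [2, 4, 6, 6, 9, 2, 3, 38, 22]


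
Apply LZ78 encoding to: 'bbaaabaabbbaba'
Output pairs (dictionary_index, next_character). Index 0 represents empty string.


LZ78 encoding steps:
Dictionary: {0: ''}
Step 1: w='' (idx 0), next='b' -> output (0, 'b'), add 'b' as idx 1
Step 2: w='b' (idx 1), next='a' -> output (1, 'a'), add 'ba' as idx 2
Step 3: w='' (idx 0), next='a' -> output (0, 'a'), add 'a' as idx 3
Step 4: w='a' (idx 3), next='b' -> output (3, 'b'), add 'ab' as idx 4
Step 5: w='a' (idx 3), next='a' -> output (3, 'a'), add 'aa' as idx 5
Step 6: w='b' (idx 1), next='b' -> output (1, 'b'), add 'bb' as idx 6
Step 7: w='ba' (idx 2), next='b' -> output (2, 'b'), add 'bab' as idx 7
Step 8: w='a' (idx 3), end of input -> output (3, '')


Encoded: [(0, 'b'), (1, 'a'), (0, 'a'), (3, 'b'), (3, 'a'), (1, 'b'), (2, 'b'), (3, '')]


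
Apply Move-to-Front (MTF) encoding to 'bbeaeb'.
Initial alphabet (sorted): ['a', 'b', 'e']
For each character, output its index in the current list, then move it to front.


MTF encoding:
'b': index 1 in ['a', 'b', 'e'] -> ['b', 'a', 'e']
'b': index 0 in ['b', 'a', 'e'] -> ['b', 'a', 'e']
'e': index 2 in ['b', 'a', 'e'] -> ['e', 'b', 'a']
'a': index 2 in ['e', 'b', 'a'] -> ['a', 'e', 'b']
'e': index 1 in ['a', 'e', 'b'] -> ['e', 'a', 'b']
'b': index 2 in ['e', 'a', 'b'] -> ['b', 'e', 'a']


Output: [1, 0, 2, 2, 1, 2]


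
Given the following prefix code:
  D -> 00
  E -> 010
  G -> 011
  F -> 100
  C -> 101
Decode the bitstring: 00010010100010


Decoding step by step:
Bits 00 -> D
Bits 010 -> E
Bits 010 -> E
Bits 100 -> F
Bits 010 -> E


Decoded message: DEEFE


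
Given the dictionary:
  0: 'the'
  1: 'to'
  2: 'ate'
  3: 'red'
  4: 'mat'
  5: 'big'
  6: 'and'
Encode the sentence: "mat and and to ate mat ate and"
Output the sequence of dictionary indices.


Look up each word in the dictionary:
  'mat' -> 4
  'and' -> 6
  'and' -> 6
  'to' -> 1
  'ate' -> 2
  'mat' -> 4
  'ate' -> 2
  'and' -> 6

Encoded: [4, 6, 6, 1, 2, 4, 2, 6]


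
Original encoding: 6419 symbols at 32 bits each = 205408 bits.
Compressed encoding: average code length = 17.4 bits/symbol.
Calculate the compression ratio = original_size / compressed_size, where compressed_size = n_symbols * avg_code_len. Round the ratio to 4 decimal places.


original_size = n_symbols * orig_bits = 6419 * 32 = 205408 bits
compressed_size = n_symbols * avg_code_len = 6419 * 17.4 = 111690.6 bits
ratio = original_size / compressed_size = 205408 / 111690.6 = 1.8391

Compression ratio = 1.8391


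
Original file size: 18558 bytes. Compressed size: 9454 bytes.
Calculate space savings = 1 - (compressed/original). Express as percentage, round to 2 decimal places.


ratio = compressed/original = 9454/18558 = 0.50943
savings = 1 - ratio = 1 - 0.50943 = 0.49057
as a percentage: 0.49057 * 100 = 49.06%

Space savings = 1 - 9454/18558 = 49.06%


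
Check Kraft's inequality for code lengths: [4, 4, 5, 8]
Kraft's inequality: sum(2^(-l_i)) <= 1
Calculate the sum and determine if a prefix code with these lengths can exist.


Sum = 2^(-4) + 2^(-4) + 2^(-5) + 2^(-8)
    = 0.0625 + 0.0625 + 0.03125 + 0.00390625
    = 41/256 = 0.16015625
Since 0.16015625 <= 1, Kraft's inequality IS satisfied.
A prefix code with these lengths CAN exist.

Kraft sum = 0.16015625. Satisfied.


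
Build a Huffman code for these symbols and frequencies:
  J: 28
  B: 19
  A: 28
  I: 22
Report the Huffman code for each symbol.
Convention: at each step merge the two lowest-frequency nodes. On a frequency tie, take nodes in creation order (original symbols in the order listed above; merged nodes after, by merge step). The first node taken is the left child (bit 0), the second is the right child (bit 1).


Huffman tree construction:
Step 1: Merge B(19) + I(22) = 41
Step 2: Merge J(28) + A(28) = 56
Step 3: Merge (B+I)(41) + (J+A)(56) = 97
Read each symbol's code off the tree from the root (left child = 0, right child = 1).

Codes:
  J: 10 (length 2)
  B: 00 (length 2)
  A: 11 (length 2)
  I: 01 (length 2)
Average code length: 194/97 = 2.0000 bits/symbol


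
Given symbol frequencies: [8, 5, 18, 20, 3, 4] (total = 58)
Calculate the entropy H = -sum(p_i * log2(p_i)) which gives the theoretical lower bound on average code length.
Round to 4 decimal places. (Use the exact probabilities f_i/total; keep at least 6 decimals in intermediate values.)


Per-symbol terms -p_i * log2(p_i) with p_i = f_i/58:
  p = 8/58 = 0.137931: log2(p) = -2.857981, -p*log2(p) = 0.394204
  p = 5/58 = 0.086207: log2(p) = -3.536053, -p*log2(p) = 0.304832
  p = 18/58 = 0.310345: log2(p) = -1.688056, -p*log2(p) = 0.523879
  p = 20/58 = 0.344828: log2(p) = -1.536053, -p*log2(p) = 0.529673
  p = 3/58 = 0.051724: log2(p) = -4.273018, -p*log2(p) = 0.221018
  p = 4/58 = 0.068966: log2(p) = -3.857981, -p*log2(p) = 0.266068
H = 0.394204 + 0.304832 + 0.523879 + 0.529673 + 0.221018 + 0.266068 = 2.239674

H = 2.2397 bits/symbol


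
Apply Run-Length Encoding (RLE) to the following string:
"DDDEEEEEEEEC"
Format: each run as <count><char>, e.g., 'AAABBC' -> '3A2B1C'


Scanning runs left to right:
  i=0: run of 'D' x 3 -> '3D'
  i=3: run of 'E' x 8 -> '8E'
  i=11: run of 'C' x 1 -> '1C'

RLE = 3D8E1C


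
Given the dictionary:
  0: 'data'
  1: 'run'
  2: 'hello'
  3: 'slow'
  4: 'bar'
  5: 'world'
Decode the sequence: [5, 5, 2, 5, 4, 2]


Look up each index in the dictionary:
  5 -> 'world'
  5 -> 'world'
  2 -> 'hello'
  5 -> 'world'
  4 -> 'bar'
  2 -> 'hello'

Decoded: "world world hello world bar hello"


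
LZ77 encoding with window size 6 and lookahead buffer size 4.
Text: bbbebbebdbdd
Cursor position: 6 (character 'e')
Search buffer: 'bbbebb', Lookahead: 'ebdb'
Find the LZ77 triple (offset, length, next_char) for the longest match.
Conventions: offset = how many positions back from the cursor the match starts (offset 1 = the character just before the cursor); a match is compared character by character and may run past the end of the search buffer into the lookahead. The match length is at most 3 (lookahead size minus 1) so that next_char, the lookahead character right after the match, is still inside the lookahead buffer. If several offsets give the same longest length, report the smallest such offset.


Try each offset into the search buffer:
  offset=1 (pos 5, char 'b'): match length 0
  offset=2 (pos 4, char 'b'): match length 0
  offset=3 (pos 3, char 'e'): match length 2
  offset=4 (pos 2, char 'b'): match length 0
  offset=5 (pos 1, char 'b'): match length 0
  offset=6 (pos 0, char 'b'): match length 0
Longest match has length 2 at offset 3.
next_char = character at position 6 + 2 = 8 -> 'd'

Best match: offset=3, length=2 (matching 'eb' starting at position 3)
LZ77 triple: (3, 2, 'd')


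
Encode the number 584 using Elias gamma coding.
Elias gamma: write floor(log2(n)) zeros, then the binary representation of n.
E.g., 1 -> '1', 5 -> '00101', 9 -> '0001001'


num_bits = floor(log2(584)) + 1 = 10
leading_zeros = num_bits - 1 = 9
binary(584) = 1001001000

Elias gamma(584) = '000000000' + '1001001000' = 0000000001001001000 (19 bits)


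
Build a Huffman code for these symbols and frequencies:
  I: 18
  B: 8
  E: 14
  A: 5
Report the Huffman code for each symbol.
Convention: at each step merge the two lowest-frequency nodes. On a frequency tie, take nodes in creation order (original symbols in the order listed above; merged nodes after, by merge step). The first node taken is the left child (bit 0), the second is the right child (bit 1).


Huffman tree construction:
Step 1: Merge A(5) + B(8) = 13
Step 2: Merge (A+B)(13) + E(14) = 27
Step 3: Merge I(18) + ((A+B)+E)(27) = 45
Read each symbol's code off the tree from the root (left child = 0, right child = 1).

Codes:
  I: 0 (length 1)
  B: 101 (length 3)
  E: 11 (length 2)
  A: 100 (length 3)
Average code length: 85/45 = 1.8889 bits/symbol


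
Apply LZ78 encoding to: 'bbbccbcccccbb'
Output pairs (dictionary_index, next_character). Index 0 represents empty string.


LZ78 encoding steps:
Dictionary: {0: ''}
Step 1: w='' (idx 0), next='b' -> output (0, 'b'), add 'b' as idx 1
Step 2: w='b' (idx 1), next='b' -> output (1, 'b'), add 'bb' as idx 2
Step 3: w='' (idx 0), next='c' -> output (0, 'c'), add 'c' as idx 3
Step 4: w='c' (idx 3), next='b' -> output (3, 'b'), add 'cb' as idx 4
Step 5: w='c' (idx 3), next='c' -> output (3, 'c'), add 'cc' as idx 5
Step 6: w='cc' (idx 5), next='c' -> output (5, 'c'), add 'ccc' as idx 6
Step 7: w='bb' (idx 2), end of input -> output (2, '')


Encoded: [(0, 'b'), (1, 'b'), (0, 'c'), (3, 'b'), (3, 'c'), (5, 'c'), (2, '')]


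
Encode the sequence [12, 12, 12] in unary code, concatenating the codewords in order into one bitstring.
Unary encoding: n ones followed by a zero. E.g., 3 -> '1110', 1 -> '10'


Encode each number as n ones followed by a terminating 0:
  12 -> 1111111111110 (13 bits)
  12 -> 1111111111110 (13 bits)
  12 -> 1111111111110 (13 bits)
Total length = 13 + 13 + 13 = 39 bits.

Unary([12, 12, 12]) = 111111111111011111111111101111111111110 (39 bits)


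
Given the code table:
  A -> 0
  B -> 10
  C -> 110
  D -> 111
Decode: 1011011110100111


Decoding:
10 -> B
110 -> C
111 -> D
10 -> B
10 -> B
0 -> A
111 -> D


Result: BCDBBAD


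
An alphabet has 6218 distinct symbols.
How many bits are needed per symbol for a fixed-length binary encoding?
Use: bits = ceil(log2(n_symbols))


log2(6218) = 12.6022
Bracket: 2^12 = 4096 < 6218 <= 2^13 = 8192
So ceil(log2(6218)) = 13

bits = ceil(log2(6218)) = ceil(12.6022) = 13 bits


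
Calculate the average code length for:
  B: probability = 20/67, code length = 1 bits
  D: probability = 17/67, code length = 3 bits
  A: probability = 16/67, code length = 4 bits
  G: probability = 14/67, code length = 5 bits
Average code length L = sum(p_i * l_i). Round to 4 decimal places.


Weighted contributions p_i * l_i:
  B: (20/67) * 1 = 20/67
  D: (17/67) * 3 = 51/67
  A: (16/67) * 4 = 64/67
  G: (14/67) * 5 = 70/67
Sum = (20 + 51 + 64 + 70)/67 = 205/67

L = 205/67 = 3.0597 bits/symbol


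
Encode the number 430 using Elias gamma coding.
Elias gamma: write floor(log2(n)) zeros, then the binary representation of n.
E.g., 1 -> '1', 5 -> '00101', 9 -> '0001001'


num_bits = floor(log2(430)) + 1 = 9
leading_zeros = num_bits - 1 = 8
binary(430) = 110101110

Elias gamma(430) = '00000000' + '110101110' = 00000000110101110 (17 bits)


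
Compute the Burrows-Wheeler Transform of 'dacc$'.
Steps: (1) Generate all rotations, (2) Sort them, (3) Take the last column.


Rotations (sorted):
  0: $dacc -> last char: c
  1: acc$d -> last char: d
  2: c$dac -> last char: c
  3: cc$da -> last char: a
  4: dacc$ -> last char: $


BWT = cdca$


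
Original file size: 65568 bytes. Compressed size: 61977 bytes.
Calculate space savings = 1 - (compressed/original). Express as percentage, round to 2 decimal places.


ratio = compressed/original = 61977/65568 = 0.945232
savings = 1 - ratio = 1 - 0.945232 = 0.054768
as a percentage: 0.054768 * 100 = 5.48%

Space savings = 1 - 61977/65568 = 5.48%


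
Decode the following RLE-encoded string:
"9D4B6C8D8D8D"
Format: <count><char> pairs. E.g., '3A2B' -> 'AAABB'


Expanding each <count><char> pair:
  9D -> 'DDDDDDDDD'
  4B -> 'BBBB'
  6C -> 'CCCCCC'
  8D -> 'DDDDDDDD'
  8D -> 'DDDDDDDD'
  8D -> 'DDDDDDDD'

Decoded = DDDDDDDDDBBBBCCCCCCDDDDDDDDDDDDDDDDDDDDDDDD


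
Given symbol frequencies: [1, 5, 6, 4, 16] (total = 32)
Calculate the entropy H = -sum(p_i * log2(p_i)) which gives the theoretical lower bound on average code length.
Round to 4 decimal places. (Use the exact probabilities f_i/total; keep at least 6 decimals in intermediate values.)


Per-symbol terms -p_i * log2(p_i) with p_i = f_i/32:
  p = 1/32 = 0.031250: log2(p) = -5.000000, -p*log2(p) = 0.156250
  p = 5/32 = 0.156250: log2(p) = -2.678072, -p*log2(p) = 0.418449
  p = 6/32 = 0.187500: log2(p) = -2.415037, -p*log2(p) = 0.452820
  p = 4/32 = 0.125000: log2(p) = -3.000000, -p*log2(p) = 0.375000
  p = 16/32 = 0.500000: log2(p) = -1.000000, -p*log2(p) = 0.500000
H = 0.156250 + 0.418449 + 0.452820 + 0.375000 + 0.500000 = 1.902519

H = 1.9025 bits/symbol


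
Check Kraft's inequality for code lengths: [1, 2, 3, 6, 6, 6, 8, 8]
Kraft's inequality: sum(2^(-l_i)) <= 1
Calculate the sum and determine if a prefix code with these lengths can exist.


Sum = 2^(-1) + 2^(-2) + 2^(-3) + 2^(-6) + 2^(-6) + 2^(-6) + 2^(-8) + 2^(-8)
    = 0.5 + 0.25 + 0.125 + 0.015625 + 0.015625 + 0.015625 + 0.00390625 + 0.00390625
    = 238/256 = 0.9296875
Since 0.9296875 <= 1, Kraft's inequality IS satisfied.
A prefix code with these lengths CAN exist.

Kraft sum = 0.9296875. Satisfied.


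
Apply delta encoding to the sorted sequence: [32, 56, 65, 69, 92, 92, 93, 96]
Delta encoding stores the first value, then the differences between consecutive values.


First value: 32
Deltas:
  56 - 32 = 24
  65 - 56 = 9
  69 - 65 = 4
  92 - 69 = 23
  92 - 92 = 0
  93 - 92 = 1
  96 - 93 = 3


Delta encoded: [32, 24, 9, 4, 23, 0, 1, 3]


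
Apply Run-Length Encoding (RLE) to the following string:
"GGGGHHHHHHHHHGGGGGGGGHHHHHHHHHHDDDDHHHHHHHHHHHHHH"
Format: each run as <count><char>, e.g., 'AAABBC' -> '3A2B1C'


Scanning runs left to right:
  i=0: run of 'G' x 4 -> '4G'
  i=4: run of 'H' x 9 -> '9H'
  i=13: run of 'G' x 8 -> '8G'
  i=21: run of 'H' x 10 -> '10H'
  i=31: run of 'D' x 4 -> '4D'
  i=35: run of 'H' x 14 -> '14H'

RLE = 4G9H8G10H4D14H


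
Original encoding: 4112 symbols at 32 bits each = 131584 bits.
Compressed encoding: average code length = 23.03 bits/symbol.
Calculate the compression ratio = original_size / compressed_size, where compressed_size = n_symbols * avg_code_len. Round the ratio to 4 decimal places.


original_size = n_symbols * orig_bits = 4112 * 32 = 131584 bits
compressed_size = n_symbols * avg_code_len = 4112 * 23.03 = 94699.36 bits
ratio = original_size / compressed_size = 131584 / 94699.36 = 1.3895

Compression ratio = 1.3895


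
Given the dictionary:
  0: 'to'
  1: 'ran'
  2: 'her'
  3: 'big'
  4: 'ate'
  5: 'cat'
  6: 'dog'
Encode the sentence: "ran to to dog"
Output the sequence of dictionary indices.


Look up each word in the dictionary:
  'ran' -> 1
  'to' -> 0
  'to' -> 0
  'dog' -> 6

Encoded: [1, 0, 0, 6]


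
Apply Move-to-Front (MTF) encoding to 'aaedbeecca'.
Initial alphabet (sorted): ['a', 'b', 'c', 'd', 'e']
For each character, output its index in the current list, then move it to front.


MTF encoding:
'a': index 0 in ['a', 'b', 'c', 'd', 'e'] -> ['a', 'b', 'c', 'd', 'e']
'a': index 0 in ['a', 'b', 'c', 'd', 'e'] -> ['a', 'b', 'c', 'd', 'e']
'e': index 4 in ['a', 'b', 'c', 'd', 'e'] -> ['e', 'a', 'b', 'c', 'd']
'd': index 4 in ['e', 'a', 'b', 'c', 'd'] -> ['d', 'e', 'a', 'b', 'c']
'b': index 3 in ['d', 'e', 'a', 'b', 'c'] -> ['b', 'd', 'e', 'a', 'c']
'e': index 2 in ['b', 'd', 'e', 'a', 'c'] -> ['e', 'b', 'd', 'a', 'c']
'e': index 0 in ['e', 'b', 'd', 'a', 'c'] -> ['e', 'b', 'd', 'a', 'c']
'c': index 4 in ['e', 'b', 'd', 'a', 'c'] -> ['c', 'e', 'b', 'd', 'a']
'c': index 0 in ['c', 'e', 'b', 'd', 'a'] -> ['c', 'e', 'b', 'd', 'a']
'a': index 4 in ['c', 'e', 'b', 'd', 'a'] -> ['a', 'c', 'e', 'b', 'd']


Output: [0, 0, 4, 4, 3, 2, 0, 4, 0, 4]


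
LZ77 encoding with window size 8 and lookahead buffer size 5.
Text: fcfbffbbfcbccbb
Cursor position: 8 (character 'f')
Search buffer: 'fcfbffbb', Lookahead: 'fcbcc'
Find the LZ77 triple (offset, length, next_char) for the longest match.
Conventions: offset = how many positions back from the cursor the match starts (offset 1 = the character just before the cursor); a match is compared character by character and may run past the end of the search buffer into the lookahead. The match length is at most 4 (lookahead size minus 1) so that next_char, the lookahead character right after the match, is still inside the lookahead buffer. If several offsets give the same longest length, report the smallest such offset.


Try each offset into the search buffer:
  offset=1 (pos 7, char 'b'): match length 0
  offset=2 (pos 6, char 'b'): match length 0
  offset=3 (pos 5, char 'f'): match length 1
  offset=4 (pos 4, char 'f'): match length 1
  offset=5 (pos 3, char 'b'): match length 0
  offset=6 (pos 2, char 'f'): match length 1
  offset=7 (pos 1, char 'c'): match length 0
  offset=8 (pos 0, char 'f'): match length 2
Longest match has length 2 at offset 8.
next_char = character at position 8 + 2 = 10 -> 'b'

Best match: offset=8, length=2 (matching 'fc' starting at position 0)
LZ77 triple: (8, 2, 'b')


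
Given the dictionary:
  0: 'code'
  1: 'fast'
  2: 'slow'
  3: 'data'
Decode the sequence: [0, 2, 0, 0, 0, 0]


Look up each index in the dictionary:
  0 -> 'code'
  2 -> 'slow'
  0 -> 'code'
  0 -> 'code'
  0 -> 'code'
  0 -> 'code'

Decoded: "code slow code code code code"


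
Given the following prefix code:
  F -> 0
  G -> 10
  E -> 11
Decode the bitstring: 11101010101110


Decoding step by step:
Bits 11 -> E
Bits 10 -> G
Bits 10 -> G
Bits 10 -> G
Bits 10 -> G
Bits 11 -> E
Bits 10 -> G


Decoded message: EGGGGEG


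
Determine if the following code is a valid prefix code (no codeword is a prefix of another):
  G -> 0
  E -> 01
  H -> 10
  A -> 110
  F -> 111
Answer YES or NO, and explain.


Checking each pair (does one codeword prefix another?):
  G='0' vs E='01': prefix -- VIOLATION

NO -- this is NOT a valid prefix code. G (0) is a prefix of E (01).


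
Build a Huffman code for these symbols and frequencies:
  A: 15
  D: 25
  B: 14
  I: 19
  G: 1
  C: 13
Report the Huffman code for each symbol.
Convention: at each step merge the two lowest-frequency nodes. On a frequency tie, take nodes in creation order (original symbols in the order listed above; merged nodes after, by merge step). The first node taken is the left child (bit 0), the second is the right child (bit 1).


Huffman tree construction:
Step 1: Merge G(1) + C(13) = 14
Step 2: Merge B(14) + (G+C)(14) = 28
Step 3: Merge A(15) + I(19) = 34
Step 4: Merge D(25) + (B+(G+C))(28) = 53
Step 5: Merge (A+I)(34) + (D+(B+(G+C)))(53) = 87
Read each symbol's code off the tree from the root (left child = 0, right child = 1).

Codes:
  A: 00 (length 2)
  D: 10 (length 2)
  B: 110 (length 3)
  I: 01 (length 2)
  G: 1110 (length 4)
  C: 1111 (length 4)
Average code length: 216/87 = 2.4828 bits/symbol


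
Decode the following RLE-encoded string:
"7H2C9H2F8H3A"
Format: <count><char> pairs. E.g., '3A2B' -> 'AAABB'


Expanding each <count><char> pair:
  7H -> 'HHHHHHH'
  2C -> 'CC'
  9H -> 'HHHHHHHHH'
  2F -> 'FF'
  8H -> 'HHHHHHHH'
  3A -> 'AAA'

Decoded = HHHHHHHCCHHHHHHHHHFFHHHHHHHHAAA
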